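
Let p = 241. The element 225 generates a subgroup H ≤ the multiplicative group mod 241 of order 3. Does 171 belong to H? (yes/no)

171 ∈ ⟨225⟩ iff 171^3 ≡ 1 (mod 241), since |⟨225⟩| = 3.
171^3 mod 241 = 184.
Since 184 ≠ 1, 171 does not lie in the subgroup.

no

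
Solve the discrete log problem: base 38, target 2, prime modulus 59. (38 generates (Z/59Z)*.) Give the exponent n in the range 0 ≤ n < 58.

Successive powers of 38 modulo 59:
  38^0=1  38^1=38  38^2=28  38^3=2
So 38^3 ≡ 2 (mod 59), giving n = 3.

3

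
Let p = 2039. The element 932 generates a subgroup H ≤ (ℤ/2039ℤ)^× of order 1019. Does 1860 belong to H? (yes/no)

yes

1860 ∈ ⟨932⟩ iff 1860^1019 ≡ 1 (mod 2039), since |⟨932⟩| = 1019.
1860^1019 mod 2039 = 1.
Since 1 = 1, 1860 lies in the subgroup.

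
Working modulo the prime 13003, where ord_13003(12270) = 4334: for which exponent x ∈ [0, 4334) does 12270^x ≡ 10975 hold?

3650

Baby-step giant-step with m = ceil(sqrt(4334)) = 66.
Baby table (12270^j mod 13003 for j=0..65):
  0:1  1:12270  2:4166  3:2027  4:9554  5:5535  6:12784  7:4491
  8:10859  9:11192  10:1157  11:10117  12:8952  13:4699  14:1428  15:6519
  16:6677  17:7890  18:2965  19:11159  20:12343  21:2669  22:7076  23:1489
  24:815  25:743  26:1507  27:624  28:10716  29:11987  30:3557  31:6322
  32:8045  33:6377  34:6739  35:1453  36:1197  37:6803  38:6553  39:7761
  40:6501  41:6868  42:10920  43:5488  44:8226  45:3734  46:6611  47:4256
  48:1072  49:7407  50:5923  51:1443  52:8527  53:4152  54:12289  55:3242
  56:3163  57:9058  58:5019  59:922  60:330  61:5167  62:9465  63:5757
  64:6094  65:6130
Giant step factor: 12270^(-66) ≡ 5712 (mod 13003).
Scan 10975·5712^i mod 13003 for i = 0, 1, …:
  i=0: 10975   i=1: 1737   i=2: 455   i=3: 11363
  i=4: 7483   i=5: 2035   i=6: 12241   i=7: 3461
  i=8: 4672   i=9: 4308     …   i=54: 3196
  i=55: 12343
Match at i=55, j=20: x = 55·66 + 20 = 3650.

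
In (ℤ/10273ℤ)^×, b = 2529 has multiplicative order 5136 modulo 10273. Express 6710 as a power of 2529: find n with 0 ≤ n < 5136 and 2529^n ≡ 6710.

Baby-step giant-step with m = ceil(sqrt(5136)) = 72.
Baby table (2529^j mod 10273 for j=0..71):
  0:1  1:2529  2:6035  3:7110  4:3440  5:8802  6:8940  7:8660
  8:9377  9:4349  10:6511  11:8973  12:9933  13:3072  14:2700  15:7028
  16:1522  17:7036  18:1208  19:3951  20:6723  21:652  22:5228  23:261
  24:2597  25:3366  26:6570  27:4089  28:6443  29:1369  30:200  31:2423
  32:5059  33:4326  34:9982  35:3717  36:498  37:6136  38:5714  39:6868
  40:7802  41:7098  42:3911  43:8293  44:5804  45:8472  46:6483  47:10072
  48:5321  49:9452  50:9110  51:7124  52:8027  53:835  54:5750  55:5455
  56:9329  57:6233  58:4475  59:6702  60:9181  61:1769  62:5046  63:2268
  64:3438  65:3744  66:7143  67:4713  68:2497  69:7291  70:9177  71:1926
Giant step factor: 2529^(-72) ≡ 7634 (mod 10273).
Scan 6710·7634^i mod 10273 for i = 0, 1, …:
  i=0: 6710   i=1: 2962   i=2: 1035   i=3: 1253
  i=4: 1239   i=5: 7366   i=6: 7915   i=7: 7597
  i=8: 4413   i=9: 3675     …   i=58: 5894
  i=59: 9329
Match at i=59, j=56: n = 59·72 + 56 = 4304.

4304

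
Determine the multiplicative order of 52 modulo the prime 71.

70

The order of 52 must divide p − 1 = 70 = 2 · 5 · 7.
Divisors: 1, 2, 5, 7, 10, 14, 35, 70.
Check each in increasing order: 52^1 ≡ 52;  52^2 ≡ 6;  52^5 ≡ 26;  52^7 ≡ 14;  52^10 ≡ 37;  52^14 ≡ 54;  52^35 ≡ 70;  52^70 ≡ 1.
Smallest exponent giving 1 is 70.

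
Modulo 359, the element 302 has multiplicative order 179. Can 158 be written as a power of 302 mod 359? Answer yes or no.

158 ∈ ⟨302⟩ iff 158^179 ≡ 1 (mod 359), since |⟨302⟩| = 179.
158^179 mod 359 = 1.
Since 1 = 1, 158 lies in the subgroup.

yes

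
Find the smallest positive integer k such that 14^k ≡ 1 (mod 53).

52

The order of 14 must divide p − 1 = 52 = 2^2 · 13.
Divisors: 1, 2, 4, 13, 26, 52.
Check each in increasing order: 14^1 ≡ 14;  14^2 ≡ 37;  14^4 ≡ 44;  14^13 ≡ 23;  14^26 ≡ 52;  14^52 ≡ 1.
Smallest exponent giving 1 is 52.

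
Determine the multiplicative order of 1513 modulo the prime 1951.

The order of 1513 must divide p − 1 = 1950 = 2 · 3 · 5^2 · 13.
Divisors: 1, 2, 3, 5, 6, 10, 13, 15, 25, 26, 30, 39, 50, 65, 75, 78, 130, 150, 195, 325, 390, 650, 975, 1950.
Check each in increasing order: 1513^1 ≡ 1513;  1513^2 ≡ 646;  1513^3 ≡ 1898;  1513^5 ≡ 880;  1513^6 ≡ 858;  1513^10 ≡ 1804;  1513^13 ≡ 1938;  1513^15 ≡ 1357;  1513^25 ≡ 1474;  1513^26 ≡ 169;  1513^30 ≡ 1656;  1513^39 ≡ 1705;  1513^50 ≡ 1213;  1513^65 ≡ 1348;  1513^75 ≡ 846;  1513^78 ≡ 35;  1513^130 ≡ 723;  1513^150 ≡ 1650;  1513^195 ≡ 1055;  1513^325 ≡ 1875;  1513^390 ≡ 955;  1513^650 ≡ 1874;  1513^975 ≡ 1950;  1513^1950 ≡ 1.
Smallest exponent giving 1 is 1950.

1950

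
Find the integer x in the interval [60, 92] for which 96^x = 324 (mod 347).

70

Compute 96^60 mod 347 = 33, then multiply by 96 repeatedly:
  96^60=33  96^61=45  96^62=156  96^63=55  96^64=75
  96^65=260  96^66=323  96^67=125  96^68=202  96^69=307
  96^70=324
Found 324 at exponent 70.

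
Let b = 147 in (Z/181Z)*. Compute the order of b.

90

The order of 147 must divide p − 1 = 180 = 2^2 · 3^2 · 5.
Divisors: 1, 2, 3, 4, 5, 6, 9, 10, 12, 15, 18, 20, 30, 36, 45, 60, 90, 180.
Check each in increasing order: 147^1 ≡ 147;  147^2 ≡ 70;  147^3 ≡ 154;  147^4 ≡ 13;  147^5 ≡ 101;  147^6 ≡ 5;  147^9 ≡ 46;  147^10 ≡ 65;  147^12 ≡ 25;  147^15 ≡ 49;  147^18 ≡ 125;  147^20 ≡ 62;  147^30 ≡ 48;  147^36 ≡ 59;  147^45 ≡ 180;  147^60 ≡ 132;  147^90 ≡ 1.
Smallest exponent giving 1 is 90.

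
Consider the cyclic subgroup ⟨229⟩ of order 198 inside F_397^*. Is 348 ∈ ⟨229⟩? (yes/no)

yes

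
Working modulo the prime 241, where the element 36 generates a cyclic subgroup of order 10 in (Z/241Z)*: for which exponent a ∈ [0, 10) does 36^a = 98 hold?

Successive powers of 36 modulo 241:
  36^0=1  36^1=36  36^2=91  36^3=143  36^4=87  36^5=240
  36^6=205  36^7=150  36^8=98
So 36^8 ≡ 98 (mod 241), giving a = 8.

8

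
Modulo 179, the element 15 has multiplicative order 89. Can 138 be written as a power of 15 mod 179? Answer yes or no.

yes

138 ∈ ⟨15⟩ iff 138^89 ≡ 1 (mod 179), since |⟨15⟩| = 89.
138^89 mod 179 = 1.
Since 1 = 1, 138 lies in the subgroup.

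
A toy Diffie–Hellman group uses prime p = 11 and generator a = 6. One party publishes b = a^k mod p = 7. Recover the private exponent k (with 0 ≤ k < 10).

Successive powers of 6 modulo 11:
  6^0=1  6^1=6  6^2=3  6^3=7
So 6^3 ≡ 7 (mod 11), giving k = 3.

3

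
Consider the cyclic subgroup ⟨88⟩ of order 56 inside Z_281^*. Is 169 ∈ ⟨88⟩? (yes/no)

169 ∈ ⟨88⟩ iff 169^56 ≡ 1 (mod 281), since |⟨88⟩| = 56.
169^56 mod 281 = 153.
Since 153 ≠ 1, 169 does not lie in the subgroup.

no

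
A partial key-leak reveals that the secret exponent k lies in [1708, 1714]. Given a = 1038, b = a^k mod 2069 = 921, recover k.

1709

Compute 1038^1708 mod 2069 = 1741, then multiply by 1038 repeatedly:
  1038^1708=1741  1038^1709=921
Found 921 at exponent 1709.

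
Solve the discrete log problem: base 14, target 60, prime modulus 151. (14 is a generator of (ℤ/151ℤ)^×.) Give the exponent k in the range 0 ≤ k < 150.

9

Baby-step giant-step with m = ceil(sqrt(150)) = 13.
Baby table (14^j mod 151 for j=0..12):
  0:1  1:14  2:45  3:26  4:62  5:113  6:72  7:102
  8:69  9:60  10:85  11:133  12:50
Giant step factor: 14^(-13) ≡ 140 (mod 151).
Scan 60·140^i mod 151 for i = 0, 1, …:
  i=0: 60
Match at i=0, j=9: k = 0·13 + 9 = 9.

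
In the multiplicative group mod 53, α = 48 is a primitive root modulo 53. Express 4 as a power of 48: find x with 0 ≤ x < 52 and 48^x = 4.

Successive powers of 48 modulo 53:
  48^0=1  48^1=48  48^2=25  48^3=34  48^4=42  48^5=2
  48^6=43  48^7=50  48^8=15  48^9=31  48^10=4
So 48^10 ≡ 4 (mod 53), giving x = 10.

10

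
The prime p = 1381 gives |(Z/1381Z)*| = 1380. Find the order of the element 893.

276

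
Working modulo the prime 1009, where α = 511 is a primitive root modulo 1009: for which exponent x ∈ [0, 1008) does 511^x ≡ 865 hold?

596

Baby-step giant-step with m = ceil(sqrt(1008)) = 32.
Baby table (511^j mod 1009 for j=0..31):
  0:1  1:511  2:799  3:653  4:713  5:94  6:611  7:440
  8:842  9:428  10:764  11:930  12:1000  13:446  14:881  15:177
  16:646  17:163  18:555  19:76  20:494  21:184  22:187  23:711
  24:81  25:22  26:143  27:425  28:240  29:551  30:50  31:325
Giant step factor: 511^(-32) ≡ 662 (mod 1009).
Scan 865·662^i mod 1009 for i = 0, 1, …:
  i=0: 865   i=1: 527   i=2: 769   i=3: 542
  i=4: 609   i=5: 567   i=6: 6   i=7: 945
  i=8: 10   i=9: 566     …   i=17: 269
  i=18: 494
Match at i=18, j=20: x = 18·32 + 20 = 596.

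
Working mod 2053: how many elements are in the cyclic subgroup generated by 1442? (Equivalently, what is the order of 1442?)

114

The order of 1442 must divide p − 1 = 2052 = 2^2 · 3^3 · 19.
Divisors: 1, 2, 3, 4, 6, 9, 12, 18, 19, 27, 36, 38, 54, 57, 76, 108, 114, 171, 228, 342, 513, 684, 1026, 2052.
Check each in increasing order: 1442^1 ≡ 1442;  1442^2 ≡ 1728;  1442^3 ≡ 1487;  1442^4 ≡ 922;  1442^6 ≡ 88;  1442^9 ≡ 1517;  1442^12 ≡ 1585;  1442^18 ≡ 1929;  1442^19 ≡ 1856;  1442^27 ≡ 768;  1442^36 ≡ 1005;  1442^38 ≡ 1855;  1442^54 ≡ 613;  1442^57 ≡ 2052;  1442^76 ≡ 197;  1442^108 ≡ 70;  1442^114 ≡ 1.
Smallest exponent giving 1 is 114.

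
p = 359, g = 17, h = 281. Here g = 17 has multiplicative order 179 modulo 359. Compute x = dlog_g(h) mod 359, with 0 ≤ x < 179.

Baby-step giant-step with m = ceil(sqrt(179)) = 14.
Baby table (17^j mod 359 for j=0..13):
  0:1  1:17  2:289  3:246  4:233  5:12  6:204  7:237
  8:80  9:283  10:144  11:294  12:331  13:242
Giant step factor: 17^(-14) ≡ 198 (mod 359).
Scan 281·198^i mod 359 for i = 0, 1, …:
  i=0: 281   i=1: 352   i=2: 50   i=3: 207
  i=4: 60   i=5: 33   i=6: 72   i=7: 255
  i=8: 230   i=9: 306   i=10: 276   i=11: 80
Match at i=11, j=8: x = 11·14 + 8 = 162.

162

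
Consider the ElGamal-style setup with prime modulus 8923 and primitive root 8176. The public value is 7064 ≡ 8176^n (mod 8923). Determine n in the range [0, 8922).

Baby-step giant-step with m = ceil(sqrt(8922)) = 95.
Baby table (8176^j mod 8923 for j=0..94):
  0:1  1:8176  2:4783  3:5222  4:7440  5:1349  6:596  7:938
  8:4231  9:7108  10:8432  11:934  12:7219  13:5822  14:5390  15:6866
  16:1823  17:3438  18:1638  19:7788  20:160  21:5402  22:6825  23:5681
  24:3641  25:1688  26:6130  27:7312  28:7735  29:4059  30:1747  31:6672
  32:3973  33:3528  34:5792  35:1031  36:6144  37:5777  38:3313  39:5783
  40:7754  41:7712  42:3394  43:7737  44:2565  45:2390  46:8193  47:1007
  48:6226  49:6984  50:2907  51:5683  52:2147  53:2331  54:7651  55:4346
  56:1510  57:5251  58:3623  59:6211  60:343  61:2546  62:7660  63:6546
  64:8865  65:7634  66:8122  67:506  68:5707  69:2065  70:1124  71:8057
  72:4446  73:7117  74:1709  75:8289  76:679  77:1398  78:8608  79:3307
  80:1342  81:5825  82:3149  83:3369  84:8566  85:7912  86:5685  87:653
  88:2974  89:249  90:1380  91:4208  92:6443  93:5499  94:5750
Giant step factor: 8176^(-95) ≡ 7810 (mod 8923).
Scan 7064·7810^i mod 8923 for i = 0, 1, …:
  i=0: 7064   i=1: 7854   i=2: 3038   i=3: 523
  i=4: 6819   i=5: 3926   i=6: 2632   i=7: 6251
  i=8: 2577   i=9: 5005     …   i=29: 7954
  i=30: 7737
Match at i=30, j=43: n = 30·95 + 43 = 2893.

2893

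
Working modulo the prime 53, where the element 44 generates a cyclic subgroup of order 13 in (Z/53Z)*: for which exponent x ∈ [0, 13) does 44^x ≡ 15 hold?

8

Successive powers of 44 modulo 53:
  44^0=1  44^1=44  44^2=28  44^3=13  44^4=42  44^5=46
  44^6=10  44^7=16  44^8=15
So 44^8 ≡ 15 (mod 53), giving x = 8.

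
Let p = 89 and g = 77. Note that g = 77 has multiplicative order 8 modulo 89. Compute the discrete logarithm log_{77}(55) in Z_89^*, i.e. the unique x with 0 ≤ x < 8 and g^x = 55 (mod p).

Successive powers of 77 modulo 89:
  77^0=1  77^1=77  77^2=55
So 77^2 ≡ 55 (mod 89), giving x = 2.

2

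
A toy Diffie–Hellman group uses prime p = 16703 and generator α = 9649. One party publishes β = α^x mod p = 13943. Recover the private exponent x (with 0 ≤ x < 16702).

Baby-step giant-step with m = ceil(sqrt(16702)) = 130.
Baby table (9649^j mod 16703 for j=0..129):
  0:1  1:9649  2:679  3:4095  4:10060  5:7807  6:15916  7:6102
  8:123  9:914  10:2  11:2595  12:1358  13:8190  14:3417  15:15614
  16:15129  17:12204  18:246  19:1828  20:4  21:5190  22:2716  23:16380
  24:6834  25:14525  26:13555  27:7705  28:492  29:3656  30:8  31:10380
  32:5432  33:16057  34:13668  35:12347  36:10407  37:15410  38:984  39:7312
  40:16  41:4057  42:10864  43:15411  44:10633  45:7991  46:4111  47:14117
  48:1968  49:14624  50:32  51:8114  52:5025  53:14119  54:4563  55:15982
  56:8222  57:11531  58:3936  59:12545  60:64  61:16228  62:10050  63:11535
  64:9126  65:15261  66:16444  67:6359  68:7872  69:8387  70:128  71:15753
  72:3397  73:6367  74:1549  75:13819  76:16185  77:12718  78:15744  79:71
  80:256  81:14803  82:6794  83:12734  84:3098  85:10935  86:15667  87:8733
  88:14785  89:142  90:512  91:12903  92:13588  93:8765  94:6196  95:5167
  96:14631  97:763  98:12867  99:284  100:1024  101:9103  102:10473  103:827
  104:12392  105:10334  106:12559  107:1526  108:9031  109:568  110:2048  111:1503
  112:4243  113:1654  114:8081  115:3965  116:8415  117:3052  118:1359  119:1136
  120:4096  121:3006  122:8486  123:3308  124:16162  125:7930  126:127  127:6104
  128:2718  129:2272
Giant step factor: 9649^(-130) ≡ 9006 (mod 16703).
Scan 13943·9006^i mod 16703 for i = 0, 1, …:
  i=0: 13943   i=1: 14207   i=2: 3262   i=3: 13698
  i=4: 12533   i=5: 10027   i=6: 6744   i=7: 4356
  i=8: 11492   i=9: 5164     …   i=70: 16256
  i=71: 16444
Match at i=71, j=66: x = 71·130 + 66 = 9296.

9296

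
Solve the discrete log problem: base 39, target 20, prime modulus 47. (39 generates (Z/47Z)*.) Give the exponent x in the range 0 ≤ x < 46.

19

Successive powers of 39 modulo 47:
  39^0=1  39^1=39  39^2=17  39^3=5  39^4=7  39^5=38
  39^6=25  39^7=35  39^8=2  39^9=31  39^10=34  39^11=10
  39^12=14  39^13=29  39^14=3  39^15=23  39^16=4  39^17=15
  39^18=21  39^19=20
So 39^19 ≡ 20 (mod 47), giving x = 19.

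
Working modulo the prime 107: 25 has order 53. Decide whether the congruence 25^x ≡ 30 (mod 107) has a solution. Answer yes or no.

yes

30 ∈ ⟨25⟩ iff 30^53 ≡ 1 (mod 107), since |⟨25⟩| = 53.
30^53 mod 107 = 1.
Since 1 = 1, 30 lies in the subgroup.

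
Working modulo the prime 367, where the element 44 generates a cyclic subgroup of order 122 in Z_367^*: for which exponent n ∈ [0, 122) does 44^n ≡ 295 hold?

Baby-step giant-step with m = ceil(sqrt(122)) = 12.
Baby table (44^j mod 367 for j=0..11):
  0:1  1:44  2:101  3:40  4:292  5:3  6:132  7:303
  8:120  9:142  10:9  11:29
Giant step factor: 44^(-12) ≡ 151 (mod 367).
Scan 295·151^i mod 367 for i = 0, 1, …:
  i=0: 295   i=1: 138   i=2: 286   i=3: 247
  i=4: 230   i=5: 232   i=6: 167   i=7: 261
  i=8: 142
Match at i=8, j=9: n = 8·12 + 9 = 105.

105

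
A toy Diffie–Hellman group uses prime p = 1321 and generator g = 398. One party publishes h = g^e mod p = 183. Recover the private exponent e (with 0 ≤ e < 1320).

Baby-step giant-step with m = ceil(sqrt(1320)) = 37.
Baby table (398^j mod 1321 for j=0..36):
  0:1  1:398  2:1205  3:67  4:246  5:154  6:526  7:630
  8:1071  9:896  10:1259  11:423  12:587  13:1130  14:600  15:1020
  16:413  17:570  18:969  19:1251  20:1202  21:194  22:594  23:1274
  24:1109  25:168  26:814  27:327  28:688  29:377  30:773  31:1182
  32:160  33:272  34:1255  35:152  36:1051
Giant step factor: 398^(-37) ≡ 1203 (mod 1321).
Scan 183·1203^i mod 1321 for i = 0, 1, …:
  i=0: 183   i=1: 863   i=2: 1204   i=3: 596
  i=4: 1006   i=5: 182   i=6: 981   i=7: 490
  i=8: 304   i=9: 1116     …   i=32: 51
  i=33: 587
Match at i=33, j=12: e = 33·37 + 12 = 1233.

1233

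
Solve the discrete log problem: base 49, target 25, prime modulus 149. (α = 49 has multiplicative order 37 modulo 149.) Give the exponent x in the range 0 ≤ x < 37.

Successive powers of 49 modulo 149:
  49^0=1  49^1=49  49^2=17  49^3=88  49^4=140  49^5=6
  49^6=145  49^7=102  49^8=81  49^9=95  49^10=36  49^11=125
  49^12=16  49^13=39  49^14=123  49^15=67  49^16=5  49^17=96
  49^18=85  49^19=142  49^20=104  49^21=30  49^22=129  49^23=63
  49^24=107  49^25=28  49^26=31  49^27=29  49^28=80  49^29=46
  49^30=19  49^31=37  49^32=25
So 49^32 ≡ 25 (mod 149), giving x = 32.

32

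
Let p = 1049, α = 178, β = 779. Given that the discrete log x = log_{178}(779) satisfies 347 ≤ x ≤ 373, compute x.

Compute 178^347 mod 1049 = 885, then multiply by 178 repeatedly:
  178^347=885  178^348=180  178^349=570  178^350=756  178^351=296
  178^352=238  178^353=404  178^354=580  178^355=438  178^356=338
  178^357=371  178^358=1000  178^359=719  178^360=4  178^361=712
  178^362=856  178^363=263  178^364=658  178^365=685  178^366=246
  178^367=779
Found 779 at exponent 367.

367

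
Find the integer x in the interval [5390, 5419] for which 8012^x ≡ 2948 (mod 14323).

5409

Compute 8012^5390 mod 14323 = 3178, then multiply by 8012 repeatedly:
  8012^5390=3178  8012^5391=10165  8012^5392=1402  8012^5393=3592  8012^5394=4197
  8012^5395=10283  8012^5396=1500  8012^5397=1003  8012^5398=833  8012^5399=13801
  8012^5400=52  8012^5401=1257  8012^5402=2015  8012^5403=2159  8012^5404=10047
  8012^5405=1304  8012^5406=6181  8012^5407=7561  8012^5408=6765  8012^5409=2948
Found 2948 at exponent 5409.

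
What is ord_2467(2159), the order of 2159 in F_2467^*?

1233

The order of 2159 must divide p − 1 = 2466 = 2 · 3^2 · 137.
Divisors: 1, 2, 3, 6, 9, 18, 137, 274, 411, 822, 1233, 2466.
Check each in increasing order: 2159^1 ≡ 2159;  2159^2 ≡ 1118;  2159^3 ≡ 1036;  2159^6 ≡ 151;  2159^9 ≡ 1015;  2159^18 ≡ 1486;  2159^137 ≡ 6;  2159^274 ≡ 36;  2159^411 ≡ 216;  2159^822 ≡ 2250;  2159^1233 ≡ 1.
Smallest exponent giving 1 is 1233.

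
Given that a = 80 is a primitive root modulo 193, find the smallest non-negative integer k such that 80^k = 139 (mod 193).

Baby-step giant-step with m = ceil(sqrt(192)) = 14.
Baby table (80^j mod 193 for j=0..13):
  0:1  1:80  2:31  3:164  4:189  5:66  6:69  7:116
  8:16  9:122  10:110  11:115  12:129  13:91
Giant step factor: 80^(-14) ≡ 25 (mod 193).
Scan 139·25^i mod 193 for i = 0, 1, …:
  i=0: 139   i=1: 1
Match at i=1, j=0: k = 1·14 + 0 = 14.

14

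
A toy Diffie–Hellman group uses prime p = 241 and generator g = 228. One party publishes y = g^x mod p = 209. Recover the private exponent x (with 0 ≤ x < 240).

130

Baby-step giant-step with m = ceil(sqrt(240)) = 16.
Baby table (228^j mod 241 for j=0..15):
  0:1  1:228  2:169  3:213  4:123  5:88  6:61  7:171
  8:187  9:220  10:32  11:66  12:106  13:68  14:80  15:165
Giant step factor: 228^(-16) ≡ 231 (mod 241).
Scan 209·231^i mod 241 for i = 0, 1, …:
  i=0: 209   i=1: 79   i=2: 174   i=3: 188
  i=4: 48   i=5: 2   i=6: 221   i=7: 200
  i=8: 169
Match at i=8, j=2: x = 8·16 + 2 = 130.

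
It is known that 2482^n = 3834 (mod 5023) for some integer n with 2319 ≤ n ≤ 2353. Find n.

2323

Compute 2482^2319 mod 5023 = 1690, then multiply by 2482 repeatedly:
  2482^2319=1690  2482^2320=375  2482^2321=1495  2482^2322=3616  2482^2323=3834
Found 3834 at exponent 2323.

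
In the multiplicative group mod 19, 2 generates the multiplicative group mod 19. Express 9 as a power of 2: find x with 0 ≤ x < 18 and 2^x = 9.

8

Successive powers of 2 modulo 19:
  2^0=1  2^1=2  2^2=4  2^3=8  2^4=16  2^5=13
  2^6=7  2^7=14  2^8=9
So 2^8 ≡ 9 (mod 19), giving x = 8.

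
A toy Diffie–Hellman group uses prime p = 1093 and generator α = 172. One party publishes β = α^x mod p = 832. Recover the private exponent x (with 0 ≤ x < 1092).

982

Baby-step giant-step with m = ceil(sqrt(1092)) = 34.
Baby table (172^j mod 1093 for j=0..33):
  0:1  1:172  2:73  3:533  4:957  5:654  6:1002  7:743
  8:1008  9:682  10:353  11:601  12:630  13:153  14:84  15:239
  16:667  17:1052  18:599  19:286  20:7  21:111  22:511  23:452
  24:141  25:206  26:456  27:829  28:498  29:402  30:285  31:928
  32:38  33:1071
Giant step factor: 172^(-34) ≡ 935 (mod 1093).
Scan 832·935^i mod 1093 for i = 0, 1, …:
  i=0: 832   i=1: 797   i=2: 862   i=3: 429
  i=4: 1077   i=5: 342   i=6: 614   i=7: 265
  i=8: 757   i=9: 624     …   i=27: 351
  i=28: 285
Match at i=28, j=30: x = 28·34 + 30 = 982.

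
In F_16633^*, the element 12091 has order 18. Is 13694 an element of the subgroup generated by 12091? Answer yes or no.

no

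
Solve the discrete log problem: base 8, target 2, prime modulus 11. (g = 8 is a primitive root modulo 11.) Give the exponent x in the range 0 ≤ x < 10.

7

Successive powers of 8 modulo 11:
  8^0=1  8^1=8  8^2=9  8^3=6  8^4=4  8^5=10
  8^6=3  8^7=2
So 8^7 ≡ 2 (mod 11), giving x = 7.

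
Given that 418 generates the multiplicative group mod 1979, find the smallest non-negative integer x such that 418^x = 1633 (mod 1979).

Baby-step giant-step with m = ceil(sqrt(1978)) = 45.
Baby table (418^j mod 1979 for j=0..44):
  0:1  1:418  2:572  3:1616  4:649  5:159  6:1155  7:1893
  8:1653  9:283  10:1533  11:1577  12:179  13:1599  14:1459  15:330
  16:1389  17:755  18:929  19:438  20:1016  21:1182  22:1305  23:1265
  24:377  25:1245  26:1912  27:1679  28:1256  29:573  30:55  31:1221
  32:1775  33:1804  34:73  35:829  36:197  37:1207  38:1860  39:1712
  40:1197  41:1638  42:1929  43:869  44:1085
Giant step factor: 418^(-45) ≡ 216 (mod 1979).
Scan 1633·216^i mod 1979 for i = 0, 1, …:
  i=0: 1633   i=1: 466   i=2: 1706   i=3: 402
  i=4: 1735   i=5: 729   i=6: 1123   i=7: 1130
  i=8: 663   i=9: 720     …   i=24: 1189
  i=25: 1533
Match at i=25, j=10: x = 25·45 + 10 = 1135.

1135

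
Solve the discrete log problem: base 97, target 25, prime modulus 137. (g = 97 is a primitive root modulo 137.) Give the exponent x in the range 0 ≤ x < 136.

Baby-step giant-step with m = ceil(sqrt(136)) = 12.
Baby table (97^j mod 137 for j=0..11):
  0:1  1:97  2:93  3:116  4:18  5:102  6:30  7:33
  8:50  9:55  10:129  11:46
Giant step factor: 97^(-12) ≡ 65 (mod 137).
Scan 25·65^i mod 137 for i = 0, 1, …:
  i=0: 25   i=1: 118   i=2: 135   i=3: 7
  i=4: 44   i=5: 120   i=6: 128   i=7: 100
  i=8: 61   i=9: 129
Match at i=9, j=10: x = 9·12 + 10 = 118.

118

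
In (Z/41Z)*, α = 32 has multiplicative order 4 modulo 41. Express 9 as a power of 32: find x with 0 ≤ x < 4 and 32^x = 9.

Successive powers of 32 modulo 41:
  32^0=1  32^1=32  32^2=40  32^3=9
So 32^3 ≡ 9 (mod 41), giving x = 3.

3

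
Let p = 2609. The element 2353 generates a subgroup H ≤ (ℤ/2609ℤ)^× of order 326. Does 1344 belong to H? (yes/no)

1344 ∈ ⟨2353⟩ iff 1344^326 ≡ 1 (mod 2609), since |⟨2353⟩| = 326.
1344^326 mod 2609 = 1.
Since 1 = 1, 1344 lies in the subgroup.

yes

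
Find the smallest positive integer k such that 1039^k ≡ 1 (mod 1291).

30

The order of 1039 must divide p − 1 = 1290 = 2 · 3 · 5 · 43.
Divisors: 1, 2, 3, 5, 6, 10, 15, 30, 43, 86, 129, 215, 258, 430, 645, 1290.
Check each in increasing order: 1039^1 ≡ 1039;  1039^2 ≡ 245;  1039^3 ≡ 228;  1039^5 ≡ 347;  1039^6 ≡ 344;  1039^10 ≡ 346;  1039^15 ≡ 1290;  1039^30 ≡ 1.
Smallest exponent giving 1 is 30.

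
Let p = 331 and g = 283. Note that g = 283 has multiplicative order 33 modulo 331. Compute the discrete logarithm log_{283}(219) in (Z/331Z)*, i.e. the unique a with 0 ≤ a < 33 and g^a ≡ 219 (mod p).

Successive powers of 283 modulo 331:
  283^0=1  283^1=283  283^2=318  283^3=293  283^4=169  283^5=163
  283^6=120  283^7=198  283^8=95  283^9=74  283^10=89  283^11=31
  283^12=167  283^13=259  283^14=146  283^15=274  283^16=88  283^17=79
  283^18=180  283^19=297  283^20=308  283^21=111  283^22=299  283^23=212
  283^24=85  283^25=223  283^26=219
So 283^26 ≡ 219 (mod 331), giving a = 26.

26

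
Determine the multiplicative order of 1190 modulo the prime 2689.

The order of 1190 must divide p − 1 = 2688 = 2^7 · 3 · 7.
Divisors: 1, 2, 3, 4, 6, 7, 8, 12, 14, 16, 21, 24, 28, 32, 42, 48, 56, 64, 84, 96, 112, 128, 168, 192, 224, 336, 384, 448, 672, 896, 1344, 2688.
Check each in increasing order: 1190^1 ≡ 1190;  1190^2 ≡ 1686;  1190^3 ≡ 346;  1190^4 ≡ 323;  1190^6 ≡ 1400;  1190^7 ≡ 1509;  1190^8 ≡ 2147;  1190^12 ≡ 2408;  1190^14 ≡ 2187;  1190^16 ≡ 663;  1190^21 ≡ 780;  1190^24 ≡ 980;  1190^28 ≡ 1927;  1190^32 ≡ 1262;  1190^42 ≡ 686;  1190^48 ≡ 427;  1190^56 ≡ 2509;  1190^64 ≡ 756;  1190^84 ≡ 21;  1190^96 ≡ 2166;  1190^112 ≡ 132;  1190^128 ≡ 1468;  1190^168 ≡ 441;  1190^192 ≡ 1940;  1190^224 ≡ 1290;  1190^336 ≡ 873;  1190^384 ≡ 1689;  1190^448 ≡ 2298;  1190^672 ≡ 1142;  1190^896 ≡ 2297;  1190^1344 ≡ 2688;  1190^2688 ≡ 1.
Smallest exponent giving 1 is 2688.

2688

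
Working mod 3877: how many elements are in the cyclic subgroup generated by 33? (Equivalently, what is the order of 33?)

57

The order of 33 must divide p − 1 = 3876 = 2^2 · 3 · 17 · 19.
Divisors: 1, 2, 3, 4, 6, 12, 17, 19, 34, 38, 51, 57, 68, 76, 102, 114, 204, 228, 323, 646, 969, 1292, 1938, 3876.
Check each in increasing order: 33^1 ≡ 33;  33^2 ≡ 1089;  33^3 ≡ 1044;  33^4 ≡ 3436;  33^6 ≡ 499;  33^12 ≡ 873;  33^17 ≡ 160;  33^19 ≡ 3652;  33^34 ≡ 2338;  33^38 ≡ 224;  33^51 ≡ 1888;  33^57 ≡ 1.
Smallest exponent giving 1 is 57.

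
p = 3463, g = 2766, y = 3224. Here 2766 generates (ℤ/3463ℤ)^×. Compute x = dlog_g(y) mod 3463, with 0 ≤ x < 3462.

Baby-step giant-step with m = ceil(sqrt(3462)) = 59.
Baby table (2766^j mod 3463 for j=0..58):
  0:1  1:2766  2:989  3:3267  4:1555  5:84  6:323  7:3427
  8:851  9:2489  10:130  11:2891  12:439  13:2224  14:1296  15:531
  16:434  17:2246  18:3277  19:1511  20:3048  21:1826  22:1662  23:1691
  24:2256  25:3233  26:1012  27:1088  28:61  29:2502  30:1458  31:1896
  32:1354  33:1661  34:2388  35:1267  36:3429  37:2920  38:1004  39:3201
  40:2538  41:607  42:2870  43:1224  44:2233  45:1949  46:2506  47:2133
  48:2389  49:570  50:955  51:2724  52:2559  53:3285  54:2861  55:571
  56:258  57:250  58:2363
Giant step factor: 2766^(-59) ≡ 2027 (mod 3463).
Scan 3224·2027^i mod 3463 for i = 0, 1, …:
  i=0: 3224   i=1: 367   i=2: 2827   i=3: 2527
  i=4: 452   i=5: 1972   i=6: 942   i=7: 1321
  i=8: 768   i=9: 1849     …   i=39: 2373
  i=40: 3427
Match at i=40, j=7: x = 40·59 + 7 = 2367.

2367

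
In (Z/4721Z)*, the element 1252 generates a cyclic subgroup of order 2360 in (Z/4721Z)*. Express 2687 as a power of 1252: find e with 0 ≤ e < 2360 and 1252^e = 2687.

1850

Baby-step giant-step with m = ceil(sqrt(2360)) = 49.
Baby table (1252^j mod 4721 for j=0..48):
  0:1  1:1252  2:132  3:29  4:3261  5:3828  6:841  7:149
  8:2429  9:784  10:4321  11:4347  12:3852  13:2563  14:3317  15:3125
  16:3512  17:1773  18:926  19:2707  20:4207  21:3249  22:2967  23:3978
  24:4522  25:1065  26:2058  27:3671  28:2559  29:3030  30:2597  31:3396
  32:2892  33:4498  34:4064  35:3611  36:2975  37:4552  38:857  39:1297
  40:4541  41:1248  42:4566  43:4222  44:3145  45:226  46:4413  47:1506
  48:1833
Giant step factor: 1252^(-49) ≡ 1009 (mod 4721).
Scan 2687·1009^i mod 4721 for i = 0, 1, …:
  i=0: 2687   i=1: 1329   i=2: 197   i=3: 491
  i=4: 4435   i=5: 4128   i=6: 1230   i=7: 4168
  i=8: 3822   i=9: 4062     …   i=36: 3509
  i=37: 4552
Match at i=37, j=37: e = 37·49 + 37 = 1850.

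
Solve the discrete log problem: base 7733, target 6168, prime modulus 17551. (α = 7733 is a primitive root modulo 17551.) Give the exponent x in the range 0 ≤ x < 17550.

884

Baby-step giant-step with m = ceil(sqrt(17550)) = 133.
Baby table (7733^j mod 17551 for j=0..132):
  0:1  1:7733  2:3032  3:15871  4:13851  5:13581  6:14240  7:2946
  8:220  9:16364  10:102  11:16522  12:10897  13:4150  14:8722  15:16284
  16:13298  17:2125  18:4889  19:1783  20:10404  21:348  22:5781  23:2076
  24:12094  25:11174  26:4969  27:6138  28:7250  29:6356  30:8148  31:394
  32:10479  33:1140  34:5018  35:16484  36:15410  37:11791  38:2358  39:16476
  40:6199  41:5086  42:15798  43:10974  44:2857  45:14023  46:9781  47:9214
  48:12353  49:13207  50:462  51:9793  52:14255  53:13635  54:10598  55:8715
  56:14806  57:9625  58:13885  59:13238  60:12022  61:16030  62:14828  63:4241
  64:10385  65:11380  66:826  67:16445  68:12190  69:16400  70:15225  71:2817
  72:3070  73:11358  74:6210  75:2394  76:14048  77:10045  78:14810  79:5455
  80:8462  81:6518  82:14773  83:150  84:1584  85:16025  86:11265  87:6632
  88:1234  89:12329  90:3125  91:15449  92:15011  93:15300  94:3609  95:2307
  96:8215  97:9526  98:3011  99:11437  100:2832  101:13759  102:4185  103:16112
  104:17098  105:7151  106:13033  107:6347  108:8755  109:8208  110:8048  111:16889
  112:5646  113:11181  114:6447  115:9811  116:13041  117:15558  118:15460  119:12319
  120:13550  121:2680  122:14260  123:17198  124:8207  125:315  126:13857  127:7326
  128:14881  129:10417  130:13122  131:10095  132:15338
Giant step factor: 7733^(-133) ≡ 2621 (mod 17551).
Scan 6168·2621^i mod 17551 for i = 0, 1, …:
  i=0: 6168   i=1: 1857   i=2: 5570   i=3: 14089
  i=4: 17516   i=5: 13571   i=6: 11265
Match at i=6, j=86: x = 6·133 + 86 = 884.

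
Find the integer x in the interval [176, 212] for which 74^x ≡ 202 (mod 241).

203

Compute 74^176 mod 241 = 231, then multiply by 74 repeatedly:
  74^176=231  74^177=224  74^178=188  74^179=175  74^180=177
  74^181=84  74^182=191  74^183=156  74^184=217  74^185=152
  74^186=162  74^187=179  74^188=232  74^189=57  74^190=121
  74^191=37  74^192=87  74^193=172  74^194=196  74^195=44
  74^196=123  74^197=185  74^198=194  74^199=137  74^200=16
  74^201=220  74^202=133  74^203=202
Found 202 at exponent 203.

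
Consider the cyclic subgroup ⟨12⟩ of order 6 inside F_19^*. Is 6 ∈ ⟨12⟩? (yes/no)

6 ∈ ⟨12⟩ iff 6^6 ≡ 1 (mod 19), since |⟨12⟩| = 6.
6^6 mod 19 = 11.
Since 11 ≠ 1, 6 does not lie in the subgroup.

no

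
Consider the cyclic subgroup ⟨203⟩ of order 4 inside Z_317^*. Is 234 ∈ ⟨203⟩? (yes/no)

no

234 ∈ ⟨203⟩ iff 234^4 ≡ 1 (mod 317), since |⟨203⟩| = 4.
234^4 mod 317 = 251.
Since 251 ≠ 1, 234 does not lie in the subgroup.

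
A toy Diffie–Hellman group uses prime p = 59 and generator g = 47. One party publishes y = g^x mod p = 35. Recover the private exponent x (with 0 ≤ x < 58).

Baby-step giant-step with m = ceil(sqrt(58)) = 8.
Baby table (47^j mod 59 for j=0..7):
  0:1  1:47  2:26  3:42  4:27  5:30  6:53  7:13
Giant step factor: 47^(-8) ≡ 45 (mod 59).
Scan 35·45^i mod 59 for i = 0, 1, …:
  i=0: 35   i=1: 41   i=2: 16   i=3: 12
  i=4: 9   i=5: 51   i=6: 53
Match at i=6, j=6: x = 6·8 + 6 = 54.

54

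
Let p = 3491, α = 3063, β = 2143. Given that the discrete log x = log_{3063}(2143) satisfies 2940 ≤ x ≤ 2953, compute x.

Compute 3063^2940 mod 3491 = 1433, then multiply by 3063 repeatedly:
  3063^2940=1433  3063^2941=1092  3063^2942=418  3063^2943=2628  3063^2944=2809
  3063^2945=2143
Found 2143 at exponent 2945.

2945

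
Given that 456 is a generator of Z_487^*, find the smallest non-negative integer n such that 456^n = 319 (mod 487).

301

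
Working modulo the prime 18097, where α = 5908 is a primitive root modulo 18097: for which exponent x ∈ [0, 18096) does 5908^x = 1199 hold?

13749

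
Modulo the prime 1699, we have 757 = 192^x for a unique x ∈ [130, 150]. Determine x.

130

Compute 192^130 mod 1699 = 757, then multiply by 192 repeatedly:
  192^130=757
Found 757 at exponent 130.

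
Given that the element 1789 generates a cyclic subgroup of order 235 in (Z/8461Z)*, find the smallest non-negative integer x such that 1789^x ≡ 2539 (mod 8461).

Baby-step giant-step with m = ceil(sqrt(235)) = 16.
Baby table (1789^j mod 8461 for j=0..15):
  0:1  1:1789  2:2263  3:4149  4:2264  5:5938  6:4527  7:1626
  8:6791  9:7564  10:2857  11:729  12:1187  13:8293  14:4044  15:561
Giant step factor: 1789^(-16) ≡ 3277 (mod 8461).
Scan 2539·3277^i mod 8461 for i = 0, 1, …:
  i=0: 2539   i=1: 3140   i=2: 1204   i=3: 2682
  i=4: 6396   i=5: 1795   i=6: 1820   i=7: 7596
  i=8: 8291   i=9: 1336   i=10: 3735   i=11: 4989
  i=12: 2301   i=13: 1626
Match at i=13, j=7: x = 13·16 + 7 = 215.

215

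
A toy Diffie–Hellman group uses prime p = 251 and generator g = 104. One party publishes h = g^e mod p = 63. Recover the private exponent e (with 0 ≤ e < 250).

190

Baby-step giant-step with m = ceil(sqrt(250)) = 16.
Baby table (104^j mod 251 for j=0..15):
  0:1  1:104  2:23  3:133  4:27  5:47  6:119  7:77
  8:227  9:14  10:201  11:71  12:105  13:127  14:156  15:160
Giant step factor: 104^(-16) ≡ 173 (mod 251).
Scan 63·173^i mod 251 for i = 0, 1, …:
  i=0: 63   i=1: 106   i=2: 15   i=3: 85
  i=4: 147   i=5: 80   i=6: 35   i=7: 31
  i=8: 92   i=9: 103   i=10: 249   i=11: 156
Match at i=11, j=14: e = 11·16 + 14 = 190.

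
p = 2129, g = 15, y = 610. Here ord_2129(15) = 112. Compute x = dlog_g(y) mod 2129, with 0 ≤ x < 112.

Baby-step giant-step with m = ceil(sqrt(112)) = 11.
Baby table (15^j mod 2129 for j=0..10):
  0:1  1:15  2:225  3:1246  4:1658  5:1451  6:475  7:738
  8:425  9:2117  10:1949
Giant step factor: 15^(-11) ≡ 1868 (mod 2129).
Scan 610·1868^i mod 2129 for i = 0, 1, …:
  i=0: 610   i=1: 465   i=2: 2117
Match at i=2, j=9: x = 2·11 + 9 = 31.

31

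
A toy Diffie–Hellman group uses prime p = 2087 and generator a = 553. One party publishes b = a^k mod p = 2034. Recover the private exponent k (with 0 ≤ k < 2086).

1668

Baby-step giant-step with m = ceil(sqrt(2086)) = 46.
Baby table (553^j mod 2087 for j=0..45):
  0:1  1:553  2:1107  3:680  4:380  5:1440  6:1173  7:1699
  8:397  9:406  10:1209  11:737  12:596  13:1929  14:280  15:402
  16:1084  17:483  18:2050  19:409  20:781  21:1971  22:549  23:982
  24:426  25:1834  26:2007  27:1674  28:1181  29:1949  30:905  31:1672
  32:75  33:1822  34:1632  35:912  36:1369  37:1563  38:321  39:118
  40:557  41:1232  42:934  43:1013  44:873  45:672
Giant step factor: 553^(-46) ≡ 594 (mod 2087).
Scan 2034·594^i mod 2087 for i = 0, 1, …:
  i=0: 2034   i=1: 1910   i=2: 1299   i=3: 1503
  i=4: 1633   i=5: 1634   i=6: 141   i=7: 274
  i=8: 2057   i=9: 963     …   i=35: 261
  i=36: 596
Match at i=36, j=12: k = 36·46 + 12 = 1668.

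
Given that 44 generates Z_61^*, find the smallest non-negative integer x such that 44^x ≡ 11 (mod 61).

15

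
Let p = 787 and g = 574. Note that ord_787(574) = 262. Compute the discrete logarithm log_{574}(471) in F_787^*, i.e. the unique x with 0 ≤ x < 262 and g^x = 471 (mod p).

76

Baby-step giant-step with m = ceil(sqrt(262)) = 17.
Baby table (574^j mod 787 for j=0..16):
  0:1  1:574  2:510  3:763  4:390  5:352  6:576  7:84
  8:209  9:342  10:345  11:493  12:449  13:377  14:760  15:242
  16:396
Giant step factor: 574^(-17) ≡ 385 (mod 787).
Scan 471·385^i mod 787 for i = 0, 1, …:
  i=0: 471   i=1: 325   i=2: 779   i=3: 68
  i=4: 209
Match at i=4, j=8: x = 4·17 + 8 = 76.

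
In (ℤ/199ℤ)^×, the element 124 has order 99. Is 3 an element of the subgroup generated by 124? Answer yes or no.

no

3 ∈ ⟨124⟩ iff 3^99 ≡ 1 (mod 199), since |⟨124⟩| = 99.
3^99 mod 199 = 198.
Since 198 ≠ 1, 3 does not lie in the subgroup.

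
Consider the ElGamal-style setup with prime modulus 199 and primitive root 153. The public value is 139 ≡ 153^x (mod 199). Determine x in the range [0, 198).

162

Baby-step giant-step with m = ceil(sqrt(198)) = 15.
Baby table (153^j mod 199 for j=0..14):
  0:1  1:153  2:126  3:174  4:155  5:34  6:28  7:105
  8:145  9:96  10:161  11:156  12:187  13:154  14:80
Giant step factor: 153^(-15) ≡ 67 (mod 199).
Scan 139·67^i mod 199 for i = 0, 1, …:
  i=0: 139   i=1: 159   i=2: 106   i=3: 137
  i=4: 25   i=5: 83   i=6: 188   i=7: 59
  i=8: 172   i=9: 181   i=10: 187
Match at i=10, j=12: x = 10·15 + 12 = 162.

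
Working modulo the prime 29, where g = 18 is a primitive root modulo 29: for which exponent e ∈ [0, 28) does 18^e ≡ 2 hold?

23

Successive powers of 18 modulo 29:
  18^0=1  18^1=18  18^2=5  18^3=3  18^4=25  18^5=15
  18^6=9  18^7=17  18^8=16  18^9=27  18^10=22  18^11=19
  18^12=23  18^13=8  18^14=28  18^15=11  18^16=24  18^17=26
  18^18=4  18^19=14  18^20=20  18^21=12  18^22=13  18^23=2
So 18^23 ≡ 2 (mod 29), giving e = 23.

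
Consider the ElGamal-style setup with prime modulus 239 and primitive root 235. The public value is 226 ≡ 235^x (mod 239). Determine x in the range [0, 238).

Baby-step giant-step with m = ceil(sqrt(238)) = 16.
Baby table (235^j mod 239 for j=0..15):
  0:1  1:235  2:16  3:175  4:17  5:171  6:33  7:107
  8:50  9:39  10:83  11:146  12:133  13:185  14:216  15:92
Giant step factor: 235^(-16) ≡ 176 (mod 239).
Scan 226·176^i mod 239 for i = 0, 1, …:
  i=0: 226   i=1: 102   i=2: 27   i=3: 211
  i=4: 91   i=5: 3   i=6: 50
Match at i=6, j=8: x = 6·16 + 8 = 104.

104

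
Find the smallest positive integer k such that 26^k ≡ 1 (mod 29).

28

The order of 26 must divide p − 1 = 28 = 2^2 · 7.
Divisors: 1, 2, 4, 7, 14, 28.
Check each in increasing order: 26^1 ≡ 26;  26^2 ≡ 9;  26^4 ≡ 23;  26^7 ≡ 17;  26^14 ≡ 28;  26^28 ≡ 1.
Smallest exponent giving 1 is 28.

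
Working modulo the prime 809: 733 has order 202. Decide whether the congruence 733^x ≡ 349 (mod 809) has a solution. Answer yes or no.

yes

349 ∈ ⟨733⟩ iff 349^202 ≡ 1 (mod 809), since |⟨733⟩| = 202.
349^202 mod 809 = 1.
Since 1 = 1, 349 lies in the subgroup.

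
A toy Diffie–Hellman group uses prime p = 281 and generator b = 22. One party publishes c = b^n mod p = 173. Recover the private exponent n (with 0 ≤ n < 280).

223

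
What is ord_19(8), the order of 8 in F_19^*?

The order of 8 must divide p − 1 = 18 = 2 · 3^2.
Divisors: 1, 2, 3, 6, 9, 18.
Check each in increasing order: 8^1 ≡ 8;  8^2 ≡ 7;  8^3 ≡ 18;  8^6 ≡ 1.
Smallest exponent giving 1 is 6.

6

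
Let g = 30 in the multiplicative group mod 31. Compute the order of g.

2

The order of 30 must divide p − 1 = 30 = 2 · 3 · 5.
Divisors: 1, 2, 3, 5, 6, 10, 15, 30.
Check each in increasing order: 30^1 ≡ 30;  30^2 ≡ 1.
Smallest exponent giving 1 is 2.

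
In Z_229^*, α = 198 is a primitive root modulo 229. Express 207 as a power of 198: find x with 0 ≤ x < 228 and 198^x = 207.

195

Baby-step giant-step with m = ceil(sqrt(228)) = 16.
Baby table (198^j mod 229 for j=0..15):
  0:1  1:198  2:45  3:208  4:193  5:200  6:212  7:69
  8:151  9:128  10:154  11:35  12:60  13:201  14:181  15:114
Giant step factor: 198^(-16) ≡ 37 (mod 229).
Scan 207·37^i mod 229 for i = 0, 1, …:
  i=0: 207   i=1: 102   i=2: 110   i=3: 177
  i=4: 137   i=5: 31   i=6: 2   i=7: 74
  i=8: 219   i=9: 88   i=10: 50   i=11: 18
  i=12: 208
Match at i=12, j=3: x = 12·16 + 3 = 195.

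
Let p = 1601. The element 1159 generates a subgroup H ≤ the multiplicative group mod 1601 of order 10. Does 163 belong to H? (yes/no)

⟨1159⟩ has order 10; its elements mod 1601 are {1, 42, 163, 442, 648, 953, 1159, 1438, 1559, 1600}.
163 is in this set.

yes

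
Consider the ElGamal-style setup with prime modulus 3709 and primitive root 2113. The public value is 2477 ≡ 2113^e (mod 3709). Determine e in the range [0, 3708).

326

Baby-step giant-step with m = ceil(sqrt(3708)) = 61.
Baby table (2113^j mod 3709 for j=0..60):
  0:1  1:2113  2:2842  3:275  4:2471  5:2660  6:1445  7:778
  8:827  9:512  10:2537  11:1176  12:3567  13:383  14:717  15:1749
  16:1473  17:598  18:2514  19:794  20:1254  21:1476  22:3228  23:3622
  24:1619  25:1249  26:2038  27:145  28:2247  29:391  30:2785  31:2231
  32:3673  33:1821  34:1540  35:1227  36:60  37:674  38:3615  39:1664
  40:3609  41:113  42:1393  43:2172  44:1403  45:1048  46:151  47:89
  48:2607  49:726  50:2221  51:1088  52:3073  53:2499  54:2480  55:3132
  56:1060  57:3253  58:812  59:2198  60:706
Giant step factor: 2113^(-61) ≡ 2201 (mod 3709).
Scan 2477·2201^i mod 3709 for i = 0, 1, …:
  i=0: 2477   i=1: 3356   i=2: 1937   i=3: 1696
  i=4: 1642   i=5: 1476
Match at i=5, j=21: e = 5·61 + 21 = 326.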